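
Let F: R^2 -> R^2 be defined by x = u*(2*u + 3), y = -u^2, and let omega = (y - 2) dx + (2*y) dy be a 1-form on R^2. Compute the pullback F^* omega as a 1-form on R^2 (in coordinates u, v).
F^* omega = (-3*u^2 - 8*u - 6) du

Using F^*(f dg) = (f ∘ F) d(g ∘ F), substitute each coordinate x_i by F_i(u, v) in f_i, and replace dx_i by d F_i = (∂F_i/∂u) du + (∂F_i/∂v) dv.
  For the x component: f_1(F) = -u^2 - 2; d F_1 = (4*u + 3) du + (0) dv
  For the y component: f_2(F) = -2*u^2; d F_2 = (-2*u) du + (0) dv
Combining and collecting du, dv coefficients:
  coeff of du: -3*u^2 - 8*u - 6
  coeff of dv: 0
F^* omega = (-3*u^2 - 8*u - 6) du.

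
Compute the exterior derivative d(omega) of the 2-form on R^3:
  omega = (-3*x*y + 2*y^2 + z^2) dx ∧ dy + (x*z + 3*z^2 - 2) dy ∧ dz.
d(omega) = (3*z) dx ∧ dy ∧ dz

For a 2-form omega = sum_{i<j} g_{ij} dx_i ∧ dx_j, the exterior derivative is
  d(omega) = sum_{i<j} d(g_{ij}) ∧ dx_i ∧ dx_j = sum_{i<j, k} (∂g_{ij}/∂x_k) dx_k ∧ dx_i ∧ dx_j.
Expand each term, using dx_k ∧ dx_i ∧ dx_j = sgn(permutation) dx_{(a)} ∧ dx_{(b)} ∧ dx_{(c)} with (a < b < c) sorted:
  d(-3*x*y + 2*y^2 + z^2) includes (∂/∂z)(-3*x*y + 2*y^2 + z^2) dz = (2*z) dz, which multiplied by dx ∧ dy gives (2*z) dx ∧ dy ∧ dz
  d(x*z + 3*z^2 - 2) includes (∂/∂x)(x*z + 3*z^2 - 2) dx = (z) dx, which multiplied by dy ∧ dz gives (z) dx ∧ dy ∧ dz
Collecting like 3-forms: d(omega) = (3*z) dx ∧ dy ∧ dz.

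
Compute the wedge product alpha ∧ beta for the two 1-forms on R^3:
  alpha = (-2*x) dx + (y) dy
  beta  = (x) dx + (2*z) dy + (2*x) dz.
alpha ∧ beta = (-x*(y + 4*z)) dx ∧ dy + (-4*x^2) dx ∧ dz + (2*x*y) dy ∧ dz

Distribute the wedge, using dx_i ∧ dx_j = -dx_j ∧ dx_i and dx_i ∧ dx_i = 0. For each pair (i, j) with i < j, the coefficient of dx_i ∧ dx_j in alpha ∧ beta is (alpha_i * beta_j - alpha_j * beta_i). Collecting: alpha ∧ beta = (-x*(y + 4*z)) dx ∧ dy + (-4*x^2) dx ∧ dz + (2*x*y) dy ∧ dz.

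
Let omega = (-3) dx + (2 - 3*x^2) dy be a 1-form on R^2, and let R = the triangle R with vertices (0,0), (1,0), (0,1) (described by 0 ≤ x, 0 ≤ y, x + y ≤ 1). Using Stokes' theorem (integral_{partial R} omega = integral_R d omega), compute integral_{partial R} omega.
integral_(partial R) omega = -1

Stokes: integral_partial_R omega = integral_R d omega with d omega = (∂Q/∂x - ∂P/∂y) dx ∧ dy.
  ∂Q/∂x = -6*x
  ∂P/∂y = 0
  integrand = ∂Q/∂x - ∂P/∂y = -6*x.
Integrating over R: integral_0^1 integral_0^{1-x} (-6*x) dy dx = -1.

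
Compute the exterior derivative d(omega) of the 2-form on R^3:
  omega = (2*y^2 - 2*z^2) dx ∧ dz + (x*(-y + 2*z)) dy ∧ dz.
d(omega) = (-5*y + 2*z) dx ∧ dy ∧ dz

For a 2-form omega = sum_{i<j} g_{ij} dx_i ∧ dx_j, the exterior derivative is
  d(omega) = sum_{i<j} d(g_{ij}) ∧ dx_i ∧ dx_j = sum_{i<j, k} (∂g_{ij}/∂x_k) dx_k ∧ dx_i ∧ dx_j.
Expand each term, using dx_k ∧ dx_i ∧ dx_j = sgn(permutation) dx_{(a)} ∧ dx_{(b)} ∧ dx_{(c)} with (a < b < c) sorted:
  d(2*y^2 - 2*z^2) includes (∂/∂y)(2*y^2 - 2*z^2) dy = (4*y) dy, which multiplied by dx ∧ dz gives (-4*y) dx ∧ dy ∧ dz
  d(x*(-y + 2*z)) includes (∂/∂x)(x*(-y + 2*z)) dx = (-y + 2*z) dx, which multiplied by dy ∧ dz gives (-y + 2*z) dx ∧ dy ∧ dz
Collecting like 3-forms: d(omega) = (-5*y + 2*z) dx ∧ dy ∧ dz.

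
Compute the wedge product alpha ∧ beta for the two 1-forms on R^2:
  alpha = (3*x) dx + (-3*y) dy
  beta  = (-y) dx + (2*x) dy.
alpha ∧ beta = (6*x^2 - 3*y^2) dx ∧ dy

Distribute the wedge, using dx_i ∧ dx_j = -dx_j ∧ dx_i and dx_i ∧ dx_i = 0. For each pair (i, j) with i < j, the coefficient of dx_i ∧ dx_j in alpha ∧ beta is (alpha_i * beta_j - alpha_j * beta_i). Collecting: alpha ∧ beta = (6*x^2 - 3*y^2) dx ∧ dy.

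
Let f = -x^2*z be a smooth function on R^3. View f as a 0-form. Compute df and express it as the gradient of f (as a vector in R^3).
df = (-2*x*z) dx + (0) dy + (-x^2) dz; grad f = (-2*x*z, 0, -x^2)

For a 0-form f, d f = (∂f/∂x) dx + (∂f/∂y) dy + (∂f/∂z) dz. The components of the vector representation are exactly the entries of grad f in Cartesian coordinates:
  ∂f/∂x = -2*x*z
  ∂f/∂y = 0
  ∂f/∂z = -x^2.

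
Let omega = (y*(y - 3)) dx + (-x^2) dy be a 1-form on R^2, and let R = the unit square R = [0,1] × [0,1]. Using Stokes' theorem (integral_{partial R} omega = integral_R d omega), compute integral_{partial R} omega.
integral_(partial R) omega = 1

Stokes: integral_partial_R omega = integral_R d omega with d omega = (∂Q/∂x - ∂P/∂y) dx ∧ dy.
  ∂Q/∂x = -2*x
  ∂P/∂y = 2*y - 3
  integrand = ∂Q/∂x - ∂P/∂y = -2*x - 2*y + 3.
Integrating over R: integral_0^1 integral_0^1 (-2*x - 2*y + 3) dx dy = 1.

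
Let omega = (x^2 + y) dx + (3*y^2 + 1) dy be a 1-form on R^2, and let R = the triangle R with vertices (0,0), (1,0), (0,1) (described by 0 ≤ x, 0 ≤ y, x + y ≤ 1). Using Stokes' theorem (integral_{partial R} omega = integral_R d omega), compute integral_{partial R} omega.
integral_(partial R) omega = -1/2

Stokes: integral_partial_R omega = integral_R d omega with d omega = (∂Q/∂x - ∂P/∂y) dx ∧ dy.
  ∂Q/∂x = 0
  ∂P/∂y = 1
  integrand = ∂Q/∂x - ∂P/∂y = -1.
Integrating over R: integral_0^1 integral_0^{1-x} (-1) dy dx = -1/2.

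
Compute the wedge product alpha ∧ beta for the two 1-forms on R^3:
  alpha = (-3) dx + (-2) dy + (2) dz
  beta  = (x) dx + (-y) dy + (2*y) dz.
alpha ∧ beta = (2*x + 3*y) dx ∧ dy + (-2*x - 6*y) dx ∧ dz + (-2*y) dy ∧ dz

Distribute the wedge, using dx_i ∧ dx_j = -dx_j ∧ dx_i and dx_i ∧ dx_i = 0. For each pair (i, j) with i < j, the coefficient of dx_i ∧ dx_j in alpha ∧ beta is (alpha_i * beta_j - alpha_j * beta_i). Collecting: alpha ∧ beta = (2*x + 3*y) dx ∧ dy + (-2*x - 6*y) dx ∧ dz + (-2*y) dy ∧ dz.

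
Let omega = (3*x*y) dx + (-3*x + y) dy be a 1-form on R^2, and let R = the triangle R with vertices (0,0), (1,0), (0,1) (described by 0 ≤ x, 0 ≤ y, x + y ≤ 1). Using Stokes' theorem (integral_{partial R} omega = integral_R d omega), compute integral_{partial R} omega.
integral_(partial R) omega = -2

Stokes: integral_partial_R omega = integral_R d omega with d omega = (∂Q/∂x - ∂P/∂y) dx ∧ dy.
  ∂Q/∂x = -3
  ∂P/∂y = 3*x
  integrand = ∂Q/∂x - ∂P/∂y = -3*x - 3.
Integrating over R: integral_0^1 integral_0^{1-x} (-3*x - 3) dy dx = -2.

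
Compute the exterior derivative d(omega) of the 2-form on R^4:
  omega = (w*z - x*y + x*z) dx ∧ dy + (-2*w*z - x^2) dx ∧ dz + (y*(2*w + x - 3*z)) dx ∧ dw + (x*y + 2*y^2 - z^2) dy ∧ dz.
d(omega) = (w + x + y) dx ∧ dy ∧ dz + (-2*w - x + 4*z) dx ∧ dy ∧ dw + (3*y - 2*z) dx ∧ dz ∧ dw

For a 2-form omega = sum_{i<j} g_{ij} dx_i ∧ dx_j, the exterior derivative is
  d(omega) = sum_{i<j} d(g_{ij}) ∧ dx_i ∧ dx_j = sum_{i<j, k} (∂g_{ij}/∂x_k) dx_k ∧ dx_i ∧ dx_j.
Expand each term, using dx_k ∧ dx_i ∧ dx_j = sgn(permutation) dx_{(a)} ∧ dx_{(b)} ∧ dx_{(c)} with (a < b < c) sorted:
  d(w*z - x*y + x*z) includes (∂/∂z)(w*z - x*y + x*z) dz = (w + x) dz, which multiplied by dx ∧ dy gives (w + x) dx ∧ dy ∧ dz
  d(w*z - x*y + x*z) includes (∂/∂w)(w*z - x*y + x*z) dw = (z) dw, which multiplied by dx ∧ dy gives (z) dx ∧ dy ∧ dw
  d(-2*w*z - x^2) includes (∂/∂w)(-2*w*z - x^2) dw = (-2*z) dw, which multiplied by dx ∧ dz gives (-2*z) dx ∧ dz ∧ dw
  d(y*(2*w + x - 3*z)) includes (∂/∂y)(y*(2*w + x - 3*z)) dy = (2*w + x - 3*z) dy, which multiplied by dx ∧ dw gives (-2*w - x + 3*z) dx ∧ dy ∧ dw
  d(y*(2*w + x - 3*z)) includes (∂/∂z)(y*(2*w + x - 3*z)) dz = (-3*y) dz, which multiplied by dx ∧ dw gives (3*y) dx ∧ dz ∧ dw
  d(x*y + 2*y^2 - z^2) includes (∂/∂x)(x*y + 2*y^2 - z^2) dx = (y) dx, which multiplied by dy ∧ dz gives (y) dx ∧ dy ∧ dz
Collecting like 3-forms: d(omega) = (w + x + y) dx ∧ dy ∧ dz + (-2*w - x + 4*z) dx ∧ dy ∧ dw + (3*y - 2*z) dx ∧ dz ∧ dw.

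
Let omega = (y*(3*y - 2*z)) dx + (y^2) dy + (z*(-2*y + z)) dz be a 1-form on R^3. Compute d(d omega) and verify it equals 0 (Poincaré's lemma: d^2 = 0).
d(d omega) = 0

Step 1: d omega = sum_{i<j} (∂f_j/∂x_i - ∂f_i/∂x_j) dx_i ∧ dx_j:
  coeff of dx ∧ dy: -6*y + 2*z
  coeff of dx ∧ dz: 2*y
  coeff of dy ∧ dz: -2*z
Step 2: Apply d again to each 2-form coefficient. The only possible 3-form in R^3 is dx ∧ dy ∧ dz, with coefficient
  ∂(coeff of dy∧dz)/∂x - ∂(coeff of dx∧dz)/∂y + ∂(coeff of dx∧dy)/∂z
  = ∂/∂x (-2*z) - ∂/∂y (2*y) + ∂/∂z (-6*y + 2*z).
Each of these terms simplifies to sums of mixed partials that cancel in pairs. The result is 0 (by equality of mixed partials for smooth functions — Schwarz / Clairaut).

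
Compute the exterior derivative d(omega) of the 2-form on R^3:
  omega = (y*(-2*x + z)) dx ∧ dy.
d(omega) = (y) dx ∧ dy ∧ dz

For a 2-form omega = sum_{i<j} g_{ij} dx_i ∧ dx_j, the exterior derivative is
  d(omega) = sum_{i<j} d(g_{ij}) ∧ dx_i ∧ dx_j = sum_{i<j, k} (∂g_{ij}/∂x_k) dx_k ∧ dx_i ∧ dx_j.
Expand each term, using dx_k ∧ dx_i ∧ dx_j = sgn(permutation) dx_{(a)} ∧ dx_{(b)} ∧ dx_{(c)} with (a < b < c) sorted:
  d(y*(-2*x + z)) includes (∂/∂z)(y*(-2*x + z)) dz = (y) dz, which multiplied by dx ∧ dy gives (y) dx ∧ dy ∧ dz
Collecting like 3-forms: d(omega) = (y) dx ∧ dy ∧ dz.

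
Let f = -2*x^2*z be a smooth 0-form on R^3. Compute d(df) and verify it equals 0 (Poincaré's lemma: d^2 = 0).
d(df) = 0

Step 1: df = sum_i (∂f/∂x_i) dx_i = (-4*x*z) dx + (0) dy + (-2*x^2) dz.
Step 2: Apply d again. Using the 1-form formula, the coefficient of dx ∧ dy in d(df) is ∂^2 f/∂x ∂y - ∂^2 f/∂y ∂x = (0) - (0) = 0 (equality of mixed partials for smooth f).
Similarly for dx ∧ dz and dy ∧ dz — all coefficients vanish. So d(df) = 0.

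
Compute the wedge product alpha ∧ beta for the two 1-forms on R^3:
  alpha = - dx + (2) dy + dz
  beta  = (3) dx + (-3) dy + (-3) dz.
alpha ∧ beta = (-3) dx ∧ dy + (-3) dy ∧ dz

Distribute the wedge, using dx_i ∧ dx_j = -dx_j ∧ dx_i and dx_i ∧ dx_i = 0. For each pair (i, j) with i < j, the coefficient of dx_i ∧ dx_j in alpha ∧ beta is (alpha_i * beta_j - alpha_j * beta_i). Collecting: alpha ∧ beta = (-3) dx ∧ dy + (-3) dy ∧ dz.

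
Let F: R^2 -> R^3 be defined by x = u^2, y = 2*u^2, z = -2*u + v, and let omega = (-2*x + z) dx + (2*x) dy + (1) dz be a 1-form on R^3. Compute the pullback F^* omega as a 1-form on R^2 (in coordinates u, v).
F^* omega = (4*u^3 - 4*u^2 + 2*u*v - 2) du + (1) dv

Using F^*(f dg) = (f ∘ F) d(g ∘ F), substitute each coordinate x_i by F_i(u, v) in f_i, and replace dx_i by d F_i = (∂F_i/∂u) du + (∂F_i/∂v) dv.
  For the x component: f_1(F) = -2*u^2 - 2*u + v; d F_1 = (2*u) du + (0) dv
  For the y component: f_2(F) = 2*u^2; d F_2 = (4*u) du + (0) dv
  For the z component: f_3(F) = 1; d F_3 = (-2) du + (1) dv
Combining and collecting du, dv coefficients:
  coeff of du: 4*u^3 - 4*u^2 + 2*u*v - 2
  coeff of dv: 1
F^* omega = (4*u^3 - 4*u^2 + 2*u*v - 2) du + (1) dv.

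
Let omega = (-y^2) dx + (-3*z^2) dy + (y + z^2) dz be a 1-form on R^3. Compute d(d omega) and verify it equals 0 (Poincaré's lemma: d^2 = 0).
d(d omega) = 0

Step 1: d omega = sum_{i<j} (∂f_j/∂x_i - ∂f_i/∂x_j) dx_i ∧ dx_j:
  coeff of dx ∧ dy: 2*y
  coeff of dx ∧ dz: 0
  coeff of dy ∧ dz: 6*z + 1
Step 2: Apply d again to each 2-form coefficient. The only possible 3-form in R^3 is dx ∧ dy ∧ dz, with coefficient
  ∂(coeff of dy∧dz)/∂x - ∂(coeff of dx∧dz)/∂y + ∂(coeff of dx∧dy)/∂z
  = ∂/∂x (6*z + 1) - ∂/∂y (0) + ∂/∂z (2*y).
Each of these terms simplifies to sums of mixed partials that cancel in pairs. The result is 0 (by equality of mixed partials for smooth functions — Schwarz / Clairaut).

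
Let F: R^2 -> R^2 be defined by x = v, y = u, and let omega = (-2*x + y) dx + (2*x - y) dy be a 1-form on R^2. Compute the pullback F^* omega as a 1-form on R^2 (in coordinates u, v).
F^* omega = (-u + 2*v) du + (u - 2*v) dv

Using F^*(f dg) = (f ∘ F) d(g ∘ F), substitute each coordinate x_i by F_i(u, v) in f_i, and replace dx_i by d F_i = (∂F_i/∂u) du + (∂F_i/∂v) dv.
  For the x component: f_1(F) = u - 2*v; d F_1 = (0) du + (1) dv
  For the y component: f_2(F) = -u + 2*v; d F_2 = (1) du + (0) dv
Combining and collecting du, dv coefficients:
  coeff of du: -u + 2*v
  coeff of dv: u - 2*v
F^* omega = (-u + 2*v) du + (u - 2*v) dv.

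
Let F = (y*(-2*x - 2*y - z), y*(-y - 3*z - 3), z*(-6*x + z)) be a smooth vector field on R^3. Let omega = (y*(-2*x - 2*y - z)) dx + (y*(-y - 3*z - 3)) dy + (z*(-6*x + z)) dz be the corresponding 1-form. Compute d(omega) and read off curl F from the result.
d(omega) = (3*y) dy ∧ dz + (-y + 6*z) dz ∧ dx + (2*x + 4*y + z) dx ∧ dy; curl F = (3*y, -y + 6*z, 2*x + 4*y + z)

d omega = sum_{i<j} (∂f_j/∂x_i - ∂f_i/∂x_j) dx_i ∧ dx_j. Under the identification (dy ∧ dz, dz ∧ dx, dx ∧ dy) ↔ (e_x, e_y, e_z), the coefficients are exactly the components of curl F. Compute:
  ∂R/∂y - ∂Q/∂z = (0) - (-3*y) = 3*y
  ∂P/∂z - ∂R/∂x = (-y) - (-6*z) = -y + 6*z
  ∂Q/∂x - ∂P/∂y = (0) - (-2*x - 4*y - z) = 2*x + 4*y + z.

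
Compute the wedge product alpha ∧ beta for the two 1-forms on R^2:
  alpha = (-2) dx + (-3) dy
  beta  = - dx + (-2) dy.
alpha ∧ beta = (1) dx ∧ dy

Distribute the wedge, using dx_i ∧ dx_j = -dx_j ∧ dx_i and dx_i ∧ dx_i = 0. For each pair (i, j) with i < j, the coefficient of dx_i ∧ dx_j in alpha ∧ beta is (alpha_i * beta_j - alpha_j * beta_i). Collecting: alpha ∧ beta = (1) dx ∧ dy.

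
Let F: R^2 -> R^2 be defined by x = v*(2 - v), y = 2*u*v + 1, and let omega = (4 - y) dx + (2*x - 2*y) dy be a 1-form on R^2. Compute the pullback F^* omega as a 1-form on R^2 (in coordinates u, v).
F^* omega = (4*v*(-2*u*v - v^2 + 2*v - 1)) du + (-8*u^2*v + 4*u*v - 4*u - 6*v + 6) dv

Using F^*(f dg) = (f ∘ F) d(g ∘ F), substitute each coordinate x_i by F_i(u, v) in f_i, and replace dx_i by d F_i = (∂F_i/∂u) du + (∂F_i/∂v) dv.
  For the x component: f_1(F) = -2*u*v + 3; d F_1 = (0) du + (2 - 2*v) dv
  For the y component: f_2(F) = -4*u*v - 2*v^2 + 4*v - 2; d F_2 = (2*v) du + (2*u) dv
Combining and collecting du, dv coefficients:
  coeff of du: 4*v*(-2*u*v - v^2 + 2*v - 1)
  coeff of dv: -8*u^2*v + 4*u*v - 4*u - 6*v + 6
F^* omega = (4*v*(-2*u*v - v^2 + 2*v - 1)) du + (-8*u^2*v + 4*u*v - 4*u - 6*v + 6) dv.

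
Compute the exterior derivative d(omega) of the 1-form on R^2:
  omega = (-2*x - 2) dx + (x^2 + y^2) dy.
d(omega) = (2*x) dx ∧ dy

For a 1-form omega = sum_i f_i dx_i, the exterior derivative is
  d(omega) = sum_{i < j} (∂f_j/∂x_i - ∂f_i/∂x_j) dx_i ∧ dx_j.
  coefficient of dx ∧ dy: ∂f_2/∂x - ∂f_1/∂y = ∂(x^2 + y^2)/∂x - ∂(-2*x - 2)/∂y = 2*x
Assembling: d(omega) = (2*x) dx ∧ dy.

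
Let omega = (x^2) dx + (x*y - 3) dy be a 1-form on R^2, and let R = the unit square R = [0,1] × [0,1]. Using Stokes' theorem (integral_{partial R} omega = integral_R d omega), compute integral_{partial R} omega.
integral_(partial R) omega = 1/2

Stokes: integral_partial_R omega = integral_R d omega with d omega = (∂Q/∂x - ∂P/∂y) dx ∧ dy.
  ∂Q/∂x = y
  ∂P/∂y = 0
  integrand = ∂Q/∂x - ∂P/∂y = y.
Integrating over R: integral_0^1 integral_0^1 (y) dx dy = 1/2.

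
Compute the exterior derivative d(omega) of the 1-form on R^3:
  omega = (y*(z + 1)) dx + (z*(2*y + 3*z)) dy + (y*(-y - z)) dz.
d(omega) = (-z - 1) dx ∧ dy + (-y) dx ∧ dz + (-4*y - 7*z) dy ∧ dz

For a 1-form omega = sum_i f_i dx_i, the exterior derivative is
  d(omega) = sum_{i < j} (∂f_j/∂x_i - ∂f_i/∂x_j) dx_i ∧ dx_j.
  coefficient of dx ∧ dy: ∂f_2/∂x - ∂f_1/∂y = ∂(z*(2*y + 3*z))/∂x - ∂(y*(z + 1))/∂y = -z - 1
  coefficient of dx ∧ dz: ∂f_3/∂x - ∂f_1/∂z = ∂(y*(-y - z))/∂x - ∂(y*(z + 1))/∂z = -y
  coefficient of dy ∧ dz: ∂f_3/∂y - ∂f_2/∂z = ∂(y*(-y - z))/∂y - ∂(z*(2*y + 3*z))/∂z = -4*y - 7*z
Assembling: d(omega) = (-z - 1) dx ∧ dy + (-y) dx ∧ dz + (-4*y - 7*z) dy ∧ dz.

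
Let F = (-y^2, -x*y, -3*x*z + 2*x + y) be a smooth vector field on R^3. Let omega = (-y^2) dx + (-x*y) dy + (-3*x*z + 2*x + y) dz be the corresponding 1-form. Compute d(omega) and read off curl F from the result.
d(omega) = (1) dy ∧ dz + (3*z - 2) dz ∧ dx + (y) dx ∧ dy; curl F = (1, 3*z - 2, y)

d omega = sum_{i<j} (∂f_j/∂x_i - ∂f_i/∂x_j) dx_i ∧ dx_j. Under the identification (dy ∧ dz, dz ∧ dx, dx ∧ dy) ↔ (e_x, e_y, e_z), the coefficients are exactly the components of curl F. Compute:
  ∂R/∂y - ∂Q/∂z = (1) - (0) = 1
  ∂P/∂z - ∂R/∂x = (0) - (2 - 3*z) = 3*z - 2
  ∂Q/∂x - ∂P/∂y = (-y) - (-2*y) = y.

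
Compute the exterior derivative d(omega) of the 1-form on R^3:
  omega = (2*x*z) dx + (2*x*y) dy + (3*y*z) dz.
d(omega) = (2*y) dx ∧ dy + (-2*x) dx ∧ dz + (3*z) dy ∧ dz

For a 1-form omega = sum_i f_i dx_i, the exterior derivative is
  d(omega) = sum_{i < j} (∂f_j/∂x_i - ∂f_i/∂x_j) dx_i ∧ dx_j.
  coefficient of dx ∧ dy: ∂f_2/∂x - ∂f_1/∂y = ∂(2*x*y)/∂x - ∂(2*x*z)/∂y = 2*y
  coefficient of dx ∧ dz: ∂f_3/∂x - ∂f_1/∂z = ∂(3*y*z)/∂x - ∂(2*x*z)/∂z = -2*x
  coefficient of dy ∧ dz: ∂f_3/∂y - ∂f_2/∂z = ∂(3*y*z)/∂y - ∂(2*x*y)/∂z = 3*z
Assembling: d(omega) = (2*y) dx ∧ dy + (-2*x) dx ∧ dz + (3*z) dy ∧ dz.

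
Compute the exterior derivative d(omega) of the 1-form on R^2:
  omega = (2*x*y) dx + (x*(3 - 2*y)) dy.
d(omega) = (-2*x - 2*y + 3) dx ∧ dy

For a 1-form omega = sum_i f_i dx_i, the exterior derivative is
  d(omega) = sum_{i < j} (∂f_j/∂x_i - ∂f_i/∂x_j) dx_i ∧ dx_j.
  coefficient of dx ∧ dy: ∂f_2/∂x - ∂f_1/∂y = ∂(x*(3 - 2*y))/∂x - ∂(2*x*y)/∂y = -2*x - 2*y + 3
Assembling: d(omega) = (-2*x - 2*y + 3) dx ∧ dy.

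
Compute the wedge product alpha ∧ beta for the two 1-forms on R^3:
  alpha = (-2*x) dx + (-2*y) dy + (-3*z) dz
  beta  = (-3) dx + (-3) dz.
alpha ∧ beta = (6*x - 9*z) dx ∧ dz + (-6*y) dx ∧ dy + (6*y) dy ∧ dz

Distribute the wedge, using dx_i ∧ dx_j = -dx_j ∧ dx_i and dx_i ∧ dx_i = 0. For each pair (i, j) with i < j, the coefficient of dx_i ∧ dx_j in alpha ∧ beta is (alpha_i * beta_j - alpha_j * beta_i). Collecting: alpha ∧ beta = (6*x - 9*z) dx ∧ dz + (-6*y) dx ∧ dy + (6*y) dy ∧ dz.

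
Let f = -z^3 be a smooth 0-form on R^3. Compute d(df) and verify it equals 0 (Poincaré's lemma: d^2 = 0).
d(df) = 0

Step 1: df = sum_i (∂f/∂x_i) dx_i = (0) dx + (0) dy + (-3*z^2) dz.
Step 2: Apply d again. Using the 1-form formula, the coefficient of dx ∧ dy in d(df) is ∂^2 f/∂x ∂y - ∂^2 f/∂y ∂x = (0) - (0) = 0 (equality of mixed partials for smooth f).
Similarly for dx ∧ dz and dy ∧ dz — all coefficients vanish. So d(df) = 0.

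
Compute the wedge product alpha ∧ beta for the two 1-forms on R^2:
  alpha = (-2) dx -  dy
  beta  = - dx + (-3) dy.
alpha ∧ beta = (5) dx ∧ dy

Distribute the wedge, using dx_i ∧ dx_j = -dx_j ∧ dx_i and dx_i ∧ dx_i = 0. For each pair (i, j) with i < j, the coefficient of dx_i ∧ dx_j in alpha ∧ beta is (alpha_i * beta_j - alpha_j * beta_i). Collecting: alpha ∧ beta = (5) dx ∧ dy.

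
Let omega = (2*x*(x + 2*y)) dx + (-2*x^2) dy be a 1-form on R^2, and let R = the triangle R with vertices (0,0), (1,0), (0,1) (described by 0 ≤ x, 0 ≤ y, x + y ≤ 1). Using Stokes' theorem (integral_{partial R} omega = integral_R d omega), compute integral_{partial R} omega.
integral_(partial R) omega = -4/3

Stokes: integral_partial_R omega = integral_R d omega with d omega = (∂Q/∂x - ∂P/∂y) dx ∧ dy.
  ∂Q/∂x = -4*x
  ∂P/∂y = 4*x
  integrand = ∂Q/∂x - ∂P/∂y = -8*x.
Integrating over R: integral_0^1 integral_0^{1-x} (-8*x) dy dx = -4/3.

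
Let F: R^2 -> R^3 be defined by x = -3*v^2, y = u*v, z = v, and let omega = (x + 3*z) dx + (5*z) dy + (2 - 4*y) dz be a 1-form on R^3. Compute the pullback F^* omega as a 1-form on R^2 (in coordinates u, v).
F^* omega = (5*v^2) du + (u*v + 18*v^3 - 18*v^2 + 2) dv

Using F^*(f dg) = (f ∘ F) d(g ∘ F), substitute each coordinate x_i by F_i(u, v) in f_i, and replace dx_i by d F_i = (∂F_i/∂u) du + (∂F_i/∂v) dv.
  For the x component: f_1(F) = 3*v*(1 - v); d F_1 = (0) du + (-6*v) dv
  For the y component: f_2(F) = 5*v; d F_2 = (v) du + (u) dv
  For the z component: f_3(F) = -4*u*v + 2; d F_3 = (0) du + (1) dv
Combining and collecting du, dv coefficients:
  coeff of du: 5*v^2
  coeff of dv: u*v + 18*v^3 - 18*v^2 + 2
F^* omega = (5*v^2) du + (u*v + 18*v^3 - 18*v^2 + 2) dv.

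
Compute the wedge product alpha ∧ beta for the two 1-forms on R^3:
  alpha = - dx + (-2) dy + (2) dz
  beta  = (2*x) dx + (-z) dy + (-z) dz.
alpha ∧ beta = (4*x + z) dx ∧ dy + (-4*x + z) dx ∧ dz + (4*z) dy ∧ dz

Distribute the wedge, using dx_i ∧ dx_j = -dx_j ∧ dx_i and dx_i ∧ dx_i = 0. For each pair (i, j) with i < j, the coefficient of dx_i ∧ dx_j in alpha ∧ beta is (alpha_i * beta_j - alpha_j * beta_i). Collecting: alpha ∧ beta = (4*x + z) dx ∧ dy + (-4*x + z) dx ∧ dz + (4*z) dy ∧ dz.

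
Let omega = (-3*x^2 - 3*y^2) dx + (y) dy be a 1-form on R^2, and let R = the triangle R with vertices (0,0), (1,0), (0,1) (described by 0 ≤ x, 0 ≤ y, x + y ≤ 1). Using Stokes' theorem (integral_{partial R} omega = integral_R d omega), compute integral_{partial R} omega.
integral_(partial R) omega = 1

Stokes: integral_partial_R omega = integral_R d omega with d omega = (∂Q/∂x - ∂P/∂y) dx ∧ dy.
  ∂Q/∂x = 0
  ∂P/∂y = -6*y
  integrand = ∂Q/∂x - ∂P/∂y = 6*y.
Integrating over R: integral_0^1 integral_0^{1-x} (6*y) dy dx = 1.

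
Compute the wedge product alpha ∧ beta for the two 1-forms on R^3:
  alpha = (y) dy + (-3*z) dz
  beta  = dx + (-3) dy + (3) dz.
alpha ∧ beta = (-y) dx ∧ dy + (3*y - 9*z) dy ∧ dz + (3*z) dx ∧ dz

Distribute the wedge, using dx_i ∧ dx_j = -dx_j ∧ dx_i and dx_i ∧ dx_i = 0. For each pair (i, j) with i < j, the coefficient of dx_i ∧ dx_j in alpha ∧ beta is (alpha_i * beta_j - alpha_j * beta_i). Collecting: alpha ∧ beta = (-y) dx ∧ dy + (3*y - 9*z) dy ∧ dz + (3*z) dx ∧ dz.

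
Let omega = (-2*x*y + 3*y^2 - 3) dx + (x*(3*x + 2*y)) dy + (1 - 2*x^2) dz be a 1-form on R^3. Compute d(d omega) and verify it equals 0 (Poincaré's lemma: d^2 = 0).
d(d omega) = 0

Step 1: d omega = sum_{i<j} (∂f_j/∂x_i - ∂f_i/∂x_j) dx_i ∧ dx_j:
  coeff of dx ∧ dy: 8*x - 4*y
  coeff of dx ∧ dz: -4*x
  coeff of dy ∧ dz: 0
Step 2: Apply d again to each 2-form coefficient. The only possible 3-form in R^3 is dx ∧ dy ∧ dz, with coefficient
  ∂(coeff of dy∧dz)/∂x - ∂(coeff of dx∧dz)/∂y + ∂(coeff of dx∧dy)/∂z
  = ∂/∂x (0) - ∂/∂y (-4*x) + ∂/∂z (8*x - 4*y).
Each of these terms simplifies to sums of mixed partials that cancel in pairs. The result is 0 (by equality of mixed partials for smooth functions — Schwarz / Clairaut).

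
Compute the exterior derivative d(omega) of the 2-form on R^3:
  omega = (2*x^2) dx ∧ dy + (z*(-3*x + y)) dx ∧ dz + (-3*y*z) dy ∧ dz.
d(omega) = (-z) dx ∧ dy ∧ dz

For a 2-form omega = sum_{i<j} g_{ij} dx_i ∧ dx_j, the exterior derivative is
  d(omega) = sum_{i<j} d(g_{ij}) ∧ dx_i ∧ dx_j = sum_{i<j, k} (∂g_{ij}/∂x_k) dx_k ∧ dx_i ∧ dx_j.
Expand each term, using dx_k ∧ dx_i ∧ dx_j = sgn(permutation) dx_{(a)} ∧ dx_{(b)} ∧ dx_{(c)} with (a < b < c) sorted:
  d(z*(-3*x + y)) includes (∂/∂y)(z*(-3*x + y)) dy = (z) dy, which multiplied by dx ∧ dz gives (-z) dx ∧ dy ∧ dz
Collecting like 3-forms: d(omega) = (-z) dx ∧ dy ∧ dz.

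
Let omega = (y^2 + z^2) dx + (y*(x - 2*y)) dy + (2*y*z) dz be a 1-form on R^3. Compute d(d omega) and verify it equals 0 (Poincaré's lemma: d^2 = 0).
d(d omega) = 0

Step 1: d omega = sum_{i<j} (∂f_j/∂x_i - ∂f_i/∂x_j) dx_i ∧ dx_j:
  coeff of dx ∧ dy: -y
  coeff of dx ∧ dz: -2*z
  coeff of dy ∧ dz: 2*z
Step 2: Apply d again to each 2-form coefficient. The only possible 3-form in R^3 is dx ∧ dy ∧ dz, with coefficient
  ∂(coeff of dy∧dz)/∂x - ∂(coeff of dx∧dz)/∂y + ∂(coeff of dx∧dy)/∂z
  = ∂/∂x (2*z) - ∂/∂y (-2*z) + ∂/∂z (-y).
Each of these terms simplifies to sums of mixed partials that cancel in pairs. The result is 0 (by equality of mixed partials for smooth functions — Schwarz / Clairaut).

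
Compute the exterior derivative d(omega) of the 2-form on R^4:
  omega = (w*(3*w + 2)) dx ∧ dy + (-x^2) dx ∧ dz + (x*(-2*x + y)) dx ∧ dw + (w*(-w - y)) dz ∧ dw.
d(omega) = (6*w - x + 2) dx ∧ dy ∧ dw + (-w) dy ∧ dz ∧ dw

For a 2-form omega = sum_{i<j} g_{ij} dx_i ∧ dx_j, the exterior derivative is
  d(omega) = sum_{i<j} d(g_{ij}) ∧ dx_i ∧ dx_j = sum_{i<j, k} (∂g_{ij}/∂x_k) dx_k ∧ dx_i ∧ dx_j.
Expand each term, using dx_k ∧ dx_i ∧ dx_j = sgn(permutation) dx_{(a)} ∧ dx_{(b)} ∧ dx_{(c)} with (a < b < c) sorted:
  d(w*(3*w + 2)) includes (∂/∂w)(w*(3*w + 2)) dw = (6*w + 2) dw, which multiplied by dx ∧ dy gives (6*w + 2) dx ∧ dy ∧ dw
  d(x*(-2*x + y)) includes (∂/∂y)(x*(-2*x + y)) dy = (x) dy, which multiplied by dx ∧ dw gives (-x) dx ∧ dy ∧ dw
  d(w*(-w - y)) includes (∂/∂y)(w*(-w - y)) dy = (-w) dy, which multiplied by dz ∧ dw gives (-w) dy ∧ dz ∧ dw
Collecting like 3-forms: d(omega) = (6*w - x + 2) dx ∧ dy ∧ dw + (-w) dy ∧ dz ∧ dw.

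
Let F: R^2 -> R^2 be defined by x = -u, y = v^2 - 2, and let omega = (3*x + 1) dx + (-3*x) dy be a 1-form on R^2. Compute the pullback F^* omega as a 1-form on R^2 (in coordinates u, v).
F^* omega = (3*u - 1) du + (6*u*v) dv

Using F^*(f dg) = (f ∘ F) d(g ∘ F), substitute each coordinate x_i by F_i(u, v) in f_i, and replace dx_i by d F_i = (∂F_i/∂u) du + (∂F_i/∂v) dv.
  For the x component: f_1(F) = 1 - 3*u; d F_1 = (-1) du + (0) dv
  For the y component: f_2(F) = 3*u; d F_2 = (0) du + (2*v) dv
Combining and collecting du, dv coefficients:
  coeff of du: 3*u - 1
  coeff of dv: 6*u*v
F^* omega = (3*u - 1) du + (6*u*v) dv.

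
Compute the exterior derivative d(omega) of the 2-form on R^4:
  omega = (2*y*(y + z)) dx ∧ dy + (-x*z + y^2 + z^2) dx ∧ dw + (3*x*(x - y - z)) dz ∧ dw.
d(omega) = (2*y) dx ∧ dy ∧ dz + (-2*y) dx ∧ dy ∧ dw + (7*x - 3*y - 5*z) dx ∧ dz ∧ dw + (-3*x) dy ∧ dz ∧ dw

For a 2-form omega = sum_{i<j} g_{ij} dx_i ∧ dx_j, the exterior derivative is
  d(omega) = sum_{i<j} d(g_{ij}) ∧ dx_i ∧ dx_j = sum_{i<j, k} (∂g_{ij}/∂x_k) dx_k ∧ dx_i ∧ dx_j.
Expand each term, using dx_k ∧ dx_i ∧ dx_j = sgn(permutation) dx_{(a)} ∧ dx_{(b)} ∧ dx_{(c)} with (a < b < c) sorted:
  d(2*y*(y + z)) includes (∂/∂z)(2*y*(y + z)) dz = (2*y) dz, which multiplied by dx ∧ dy gives (2*y) dx ∧ dy ∧ dz
  d(-x*z + y^2 + z^2) includes (∂/∂y)(-x*z + y^2 + z^2) dy = (2*y) dy, which multiplied by dx ∧ dw gives (-2*y) dx ∧ dy ∧ dw
  d(-x*z + y^2 + z^2) includes (∂/∂z)(-x*z + y^2 + z^2) dz = (-x + 2*z) dz, which multiplied by dx ∧ dw gives (x - 2*z) dx ∧ dz ∧ dw
  d(3*x*(x - y - z)) includes (∂/∂x)(3*x*(x - y - z)) dx = (6*x - 3*y - 3*z) dx, which multiplied by dz ∧ dw gives (6*x - 3*y - 3*z) dx ∧ dz ∧ dw
  d(3*x*(x - y - z)) includes (∂/∂y)(3*x*(x - y - z)) dy = (-3*x) dy, which multiplied by dz ∧ dw gives (-3*x) dy ∧ dz ∧ dw
Collecting like 3-forms: d(omega) = (2*y) dx ∧ dy ∧ dz + (-2*y) dx ∧ dy ∧ dw + (7*x - 3*y - 5*z) dx ∧ dz ∧ dw + (-3*x) dy ∧ dz ∧ dw.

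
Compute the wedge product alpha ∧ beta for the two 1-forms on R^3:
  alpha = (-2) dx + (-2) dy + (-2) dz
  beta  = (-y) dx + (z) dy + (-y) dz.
alpha ∧ beta = (-2*y - 2*z) dx ∧ dy + (2*y + 2*z) dy ∧ dz

Distribute the wedge, using dx_i ∧ dx_j = -dx_j ∧ dx_i and dx_i ∧ dx_i = 0. For each pair (i, j) with i < j, the coefficient of dx_i ∧ dx_j in alpha ∧ beta is (alpha_i * beta_j - alpha_j * beta_i). Collecting: alpha ∧ beta = (-2*y - 2*z) dx ∧ dy + (2*y + 2*z) dy ∧ dz.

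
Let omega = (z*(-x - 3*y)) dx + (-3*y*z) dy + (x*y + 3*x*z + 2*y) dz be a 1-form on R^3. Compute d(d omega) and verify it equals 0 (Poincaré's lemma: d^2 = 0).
d(d omega) = 0

Step 1: d omega = sum_{i<j} (∂f_j/∂x_i - ∂f_i/∂x_j) dx_i ∧ dx_j:
  coeff of dx ∧ dy: 3*z
  coeff of dx ∧ dz: x + 4*y + 3*z
  coeff of dy ∧ dz: x + 3*y + 2
Step 2: Apply d again to each 2-form coefficient. The only possible 3-form in R^3 is dx ∧ dy ∧ dz, with coefficient
  ∂(coeff of dy∧dz)/∂x - ∂(coeff of dx∧dz)/∂y + ∂(coeff of dx∧dy)/∂z
  = ∂/∂x (x + 3*y + 2) - ∂/∂y (x + 4*y + 3*z) + ∂/∂z (3*z).
Each of these terms simplifies to sums of mixed partials that cancel in pairs. The result is 0 (by equality of mixed partials for smooth functions — Schwarz / Clairaut).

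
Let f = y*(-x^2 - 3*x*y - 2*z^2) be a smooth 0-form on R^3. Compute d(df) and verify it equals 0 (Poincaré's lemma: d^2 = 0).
d(df) = 0

Step 1: df = sum_i (∂f/∂x_i) dx_i = (y*(-2*x - 3*y)) dx + (-x^2 - 6*x*y - 2*z^2) dy + (-4*y*z) dz.
Step 2: Apply d again. Using the 1-form formula, the coefficient of dx ∧ dy in d(df) is ∂^2 f/∂x ∂y - ∂^2 f/∂y ∂x = (-2*x - 6*y) - (-2*x - 6*y) = 0 (equality of mixed partials for smooth f).
Similarly for dx ∧ dz and dy ∧ dz — all coefficients vanish. So d(df) = 0.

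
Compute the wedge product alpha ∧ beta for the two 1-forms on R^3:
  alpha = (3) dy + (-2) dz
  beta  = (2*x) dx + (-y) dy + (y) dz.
alpha ∧ beta = (-6*x) dx ∧ dy + (y) dy ∧ dz + (4*x) dx ∧ dz

Distribute the wedge, using dx_i ∧ dx_j = -dx_j ∧ dx_i and dx_i ∧ dx_i = 0. For each pair (i, j) with i < j, the coefficient of dx_i ∧ dx_j in alpha ∧ beta is (alpha_i * beta_j - alpha_j * beta_i). Collecting: alpha ∧ beta = (-6*x) dx ∧ dy + (y) dy ∧ dz + (4*x) dx ∧ dz.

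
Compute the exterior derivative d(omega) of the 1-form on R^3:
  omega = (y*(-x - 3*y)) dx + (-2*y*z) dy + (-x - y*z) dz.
d(omega) = (x + 6*y) dx ∧ dy + (-1) dx ∧ dz + (2*y - z) dy ∧ dz

For a 1-form omega = sum_i f_i dx_i, the exterior derivative is
  d(omega) = sum_{i < j} (∂f_j/∂x_i - ∂f_i/∂x_j) dx_i ∧ dx_j.
  coefficient of dx ∧ dy: ∂f_2/∂x - ∂f_1/∂y = ∂(-2*y*z)/∂x - ∂(y*(-x - 3*y))/∂y = x + 6*y
  coefficient of dx ∧ dz: ∂f_3/∂x - ∂f_1/∂z = ∂(-x - y*z)/∂x - ∂(y*(-x - 3*y))/∂z = -1
  coefficient of dy ∧ dz: ∂f_3/∂y - ∂f_2/∂z = ∂(-x - y*z)/∂y - ∂(-2*y*z)/∂z = 2*y - z
Assembling: d(omega) = (x + 6*y) dx ∧ dy + (-1) dx ∧ dz + (2*y - z) dy ∧ dz.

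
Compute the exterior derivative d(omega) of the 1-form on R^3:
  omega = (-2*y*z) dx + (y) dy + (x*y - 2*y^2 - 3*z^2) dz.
d(omega) = (2*z) dx ∧ dy + (3*y) dx ∧ dz + (x - 4*y) dy ∧ dz

For a 1-form omega = sum_i f_i dx_i, the exterior derivative is
  d(omega) = sum_{i < j} (∂f_j/∂x_i - ∂f_i/∂x_j) dx_i ∧ dx_j.
  coefficient of dx ∧ dy: ∂f_2/∂x - ∂f_1/∂y = ∂(y)/∂x - ∂(-2*y*z)/∂y = 2*z
  coefficient of dx ∧ dz: ∂f_3/∂x - ∂f_1/∂z = ∂(x*y - 2*y^2 - 3*z^2)/∂x - ∂(-2*y*z)/∂z = 3*y
  coefficient of dy ∧ dz: ∂f_3/∂y - ∂f_2/∂z = ∂(x*y - 2*y^2 - 3*z^2)/∂y - ∂(y)/∂z = x - 4*y
Assembling: d(omega) = (2*z) dx ∧ dy + (3*y) dx ∧ dz + (x - 4*y) dy ∧ dz.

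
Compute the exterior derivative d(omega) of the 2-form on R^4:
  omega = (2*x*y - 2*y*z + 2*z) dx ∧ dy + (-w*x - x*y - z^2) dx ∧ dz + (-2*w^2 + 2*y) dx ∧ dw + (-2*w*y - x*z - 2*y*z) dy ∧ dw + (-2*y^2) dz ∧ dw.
d(omega) = (x - 2*y + 2) dx ∧ dy ∧ dz + (-x) dx ∧ dz ∧ dw + (-z - 2) dx ∧ dy ∧ dw + (x - 2*y) dy ∧ dz ∧ dw

For a 2-form omega = sum_{i<j} g_{ij} dx_i ∧ dx_j, the exterior derivative is
  d(omega) = sum_{i<j} d(g_{ij}) ∧ dx_i ∧ dx_j = sum_{i<j, k} (∂g_{ij}/∂x_k) dx_k ∧ dx_i ∧ dx_j.
Expand each term, using dx_k ∧ dx_i ∧ dx_j = sgn(permutation) dx_{(a)} ∧ dx_{(b)} ∧ dx_{(c)} with (a < b < c) sorted:
  d(2*x*y - 2*y*z + 2*z) includes (∂/∂z)(2*x*y - 2*y*z + 2*z) dz = (2 - 2*y) dz, which multiplied by dx ∧ dy gives (2 - 2*y) dx ∧ dy ∧ dz
  d(-w*x - x*y - z^2) includes (∂/∂y)(-w*x - x*y - z^2) dy = (-x) dy, which multiplied by dx ∧ dz gives (x) dx ∧ dy ∧ dz
  d(-w*x - x*y - z^2) includes (∂/∂w)(-w*x - x*y - z^2) dw = (-x) dw, which multiplied by dx ∧ dz gives (-x) dx ∧ dz ∧ dw
  d(-2*w^2 + 2*y) includes (∂/∂y)(-2*w^2 + 2*y) dy = (2) dy, which multiplied by dx ∧ dw gives (-2) dx ∧ dy ∧ dw
  d(-2*w*y - x*z - 2*y*z) includes (∂/∂x)(-2*w*y - x*z - 2*y*z) dx = (-z) dx, which multiplied by dy ∧ dw gives (-z) dx ∧ dy ∧ dw
  d(-2*w*y - x*z - 2*y*z) includes (∂/∂z)(-2*w*y - x*z - 2*y*z) dz = (-x - 2*y) dz, which multiplied by dy ∧ dw gives (x + 2*y) dy ∧ dz ∧ dw
  d(-2*y^2) includes (∂/∂y)(-2*y^2) dy = (-4*y) dy, which multiplied by dz ∧ dw gives (-4*y) dy ∧ dz ∧ dw
Collecting like 3-forms: d(omega) = (x - 2*y + 2) dx ∧ dy ∧ dz + (-x) dx ∧ dz ∧ dw + (-z - 2) dx ∧ dy ∧ dw + (x - 2*y) dy ∧ dz ∧ dw.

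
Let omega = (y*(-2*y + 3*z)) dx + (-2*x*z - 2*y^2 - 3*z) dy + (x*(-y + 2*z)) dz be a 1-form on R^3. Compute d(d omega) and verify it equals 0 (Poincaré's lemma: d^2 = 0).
d(d omega) = 0

Step 1: d omega = sum_{i<j} (∂f_j/∂x_i - ∂f_i/∂x_j) dx_i ∧ dx_j:
  coeff of dx ∧ dy: 4*y - 5*z
  coeff of dx ∧ dz: -4*y + 2*z
  coeff of dy ∧ dz: x + 3
Step 2: Apply d again to each 2-form coefficient. The only possible 3-form in R^3 is dx ∧ dy ∧ dz, with coefficient
  ∂(coeff of dy∧dz)/∂x - ∂(coeff of dx∧dz)/∂y + ∂(coeff of dx∧dy)/∂z
  = ∂/∂x (x + 3) - ∂/∂y (-4*y + 2*z) + ∂/∂z (4*y - 5*z).
Each of these terms simplifies to sums of mixed partials that cancel in pairs. The result is 0 (by equality of mixed partials for smooth functions — Schwarz / Clairaut).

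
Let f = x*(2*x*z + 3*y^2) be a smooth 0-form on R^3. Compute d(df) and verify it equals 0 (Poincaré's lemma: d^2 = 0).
d(df) = 0

Step 1: df = sum_i (∂f/∂x_i) dx_i = (4*x*z + 3*y^2) dx + (6*x*y) dy + (2*x^2) dz.
Step 2: Apply d again. Using the 1-form formula, the coefficient of dx ∧ dy in d(df) is ∂^2 f/∂x ∂y - ∂^2 f/∂y ∂x = (6*y) - (6*y) = 0 (equality of mixed partials for smooth f).
Similarly for dx ∧ dz and dy ∧ dz — all coefficients vanish. So d(df) = 0.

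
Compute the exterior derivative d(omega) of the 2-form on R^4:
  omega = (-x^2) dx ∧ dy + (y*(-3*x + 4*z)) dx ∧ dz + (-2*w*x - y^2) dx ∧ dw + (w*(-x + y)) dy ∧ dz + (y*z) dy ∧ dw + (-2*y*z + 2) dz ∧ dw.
d(omega) = (-w + 3*x - 4*z) dx ∧ dy ∧ dz + (2*y) dx ∧ dy ∧ dw + (-x - 2*z) dy ∧ dz ∧ dw

For a 2-form omega = sum_{i<j} g_{ij} dx_i ∧ dx_j, the exterior derivative is
  d(omega) = sum_{i<j} d(g_{ij}) ∧ dx_i ∧ dx_j = sum_{i<j, k} (∂g_{ij}/∂x_k) dx_k ∧ dx_i ∧ dx_j.
Expand each term, using dx_k ∧ dx_i ∧ dx_j = sgn(permutation) dx_{(a)} ∧ dx_{(b)} ∧ dx_{(c)} with (a < b < c) sorted:
  d(y*(-3*x + 4*z)) includes (∂/∂y)(y*(-3*x + 4*z)) dy = (-3*x + 4*z) dy, which multiplied by dx ∧ dz gives (3*x - 4*z) dx ∧ dy ∧ dz
  d(-2*w*x - y^2) includes (∂/∂y)(-2*w*x - y^2) dy = (-2*y) dy, which multiplied by dx ∧ dw gives (2*y) dx ∧ dy ∧ dw
  d(w*(-x + y)) includes (∂/∂x)(w*(-x + y)) dx = (-w) dx, which multiplied by dy ∧ dz gives (-w) dx ∧ dy ∧ dz
  d(w*(-x + y)) includes (∂/∂w)(w*(-x + y)) dw = (-x + y) dw, which multiplied by dy ∧ dz gives (-x + y) dy ∧ dz ∧ dw
  d(y*z) includes (∂/∂z)(y*z) dz = (y) dz, which multiplied by dy ∧ dw gives (-y) dy ∧ dz ∧ dw
  d(-2*y*z + 2) includes (∂/∂y)(-2*y*z + 2) dy = (-2*z) dy, which multiplied by dz ∧ dw gives (-2*z) dy ∧ dz ∧ dw
Collecting like 3-forms: d(omega) = (-w + 3*x - 4*z) dx ∧ dy ∧ dz + (2*y) dx ∧ dy ∧ dw + (-x - 2*z) dy ∧ dz ∧ dw.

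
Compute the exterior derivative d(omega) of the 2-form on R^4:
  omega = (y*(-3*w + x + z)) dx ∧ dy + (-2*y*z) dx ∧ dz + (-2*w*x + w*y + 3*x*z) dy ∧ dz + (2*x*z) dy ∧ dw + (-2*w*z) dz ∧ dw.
d(omega) = (-2*w + y + 5*z) dx ∧ dy ∧ dz + (-3*y + 2*z) dx ∧ dy ∧ dw + (-4*x + y) dy ∧ dz ∧ dw

For a 2-form omega = sum_{i<j} g_{ij} dx_i ∧ dx_j, the exterior derivative is
  d(omega) = sum_{i<j} d(g_{ij}) ∧ dx_i ∧ dx_j = sum_{i<j, k} (∂g_{ij}/∂x_k) dx_k ∧ dx_i ∧ dx_j.
Expand each term, using dx_k ∧ dx_i ∧ dx_j = sgn(permutation) dx_{(a)} ∧ dx_{(b)} ∧ dx_{(c)} with (a < b < c) sorted:
  d(y*(-3*w + x + z)) includes (∂/∂z)(y*(-3*w + x + z)) dz = (y) dz, which multiplied by dx ∧ dy gives (y) dx ∧ dy ∧ dz
  d(y*(-3*w + x + z)) includes (∂/∂w)(y*(-3*w + x + z)) dw = (-3*y) dw, which multiplied by dx ∧ dy gives (-3*y) dx ∧ dy ∧ dw
  d(-2*y*z) includes (∂/∂y)(-2*y*z) dy = (-2*z) dy, which multiplied by dx ∧ dz gives (2*z) dx ∧ dy ∧ dz
  d(-2*w*x + w*y + 3*x*z) includes (∂/∂x)(-2*w*x + w*y + 3*x*z) dx = (-2*w + 3*z) dx, which multiplied by dy ∧ dz gives (-2*w + 3*z) dx ∧ dy ∧ dz
  d(-2*w*x + w*y + 3*x*z) includes (∂/∂w)(-2*w*x + w*y + 3*x*z) dw = (-2*x + y) dw, which multiplied by dy ∧ dz gives (-2*x + y) dy ∧ dz ∧ dw
  d(2*x*z) includes (∂/∂x)(2*x*z) dx = (2*z) dx, which multiplied by dy ∧ dw gives (2*z) dx ∧ dy ∧ dw
  d(2*x*z) includes (∂/∂z)(2*x*z) dz = (2*x) dz, which multiplied by dy ∧ dw gives (-2*x) dy ∧ dz ∧ dw
Collecting like 3-forms: d(omega) = (-2*w + y + 5*z) dx ∧ dy ∧ dz + (-3*y + 2*z) dx ∧ dy ∧ dw + (-4*x + y) dy ∧ dz ∧ dw.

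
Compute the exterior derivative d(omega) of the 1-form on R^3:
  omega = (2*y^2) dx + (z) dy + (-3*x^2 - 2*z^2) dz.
d(omega) = (-4*y) dx ∧ dy + (-6*x) dx ∧ dz + (-1) dy ∧ dz

For a 1-form omega = sum_i f_i dx_i, the exterior derivative is
  d(omega) = sum_{i < j} (∂f_j/∂x_i - ∂f_i/∂x_j) dx_i ∧ dx_j.
  coefficient of dx ∧ dy: ∂f_2/∂x - ∂f_1/∂y = ∂(z)/∂x - ∂(2*y^2)/∂y = -4*y
  coefficient of dx ∧ dz: ∂f_3/∂x - ∂f_1/∂z = ∂(-3*x^2 - 2*z^2)/∂x - ∂(2*y^2)/∂z = -6*x
  coefficient of dy ∧ dz: ∂f_3/∂y - ∂f_2/∂z = ∂(-3*x^2 - 2*z^2)/∂y - ∂(z)/∂z = -1
Assembling: d(omega) = (-4*y) dx ∧ dy + (-6*x) dx ∧ dz + (-1) dy ∧ dz.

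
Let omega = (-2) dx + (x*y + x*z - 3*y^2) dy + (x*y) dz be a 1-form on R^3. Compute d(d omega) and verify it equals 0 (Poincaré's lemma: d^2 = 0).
d(d omega) = 0

Step 1: d omega = sum_{i<j} (∂f_j/∂x_i - ∂f_i/∂x_j) dx_i ∧ dx_j:
  coeff of dx ∧ dy: y + z
  coeff of dx ∧ dz: y
  coeff of dy ∧ dz: 0
Step 2: Apply d again to each 2-form coefficient. The only possible 3-form in R^3 is dx ∧ dy ∧ dz, with coefficient
  ∂(coeff of dy∧dz)/∂x - ∂(coeff of dx∧dz)/∂y + ∂(coeff of dx∧dy)/∂z
  = ∂/∂x (0) - ∂/∂y (y) + ∂/∂z (y + z).
Each of these terms simplifies to sums of mixed partials that cancel in pairs. The result is 0 (by equality of mixed partials for smooth functions — Schwarz / Clairaut).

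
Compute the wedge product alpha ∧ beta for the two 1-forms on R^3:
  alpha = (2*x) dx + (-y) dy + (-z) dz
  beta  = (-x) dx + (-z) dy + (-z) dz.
alpha ∧ beta = (-x*(y + 2*z)) dx ∧ dy + (-3*x*z) dx ∧ dz + (z*(y - z)) dy ∧ dz

Distribute the wedge, using dx_i ∧ dx_j = -dx_j ∧ dx_i and dx_i ∧ dx_i = 0. For each pair (i, j) with i < j, the coefficient of dx_i ∧ dx_j in alpha ∧ beta is (alpha_i * beta_j - alpha_j * beta_i). Collecting: alpha ∧ beta = (-x*(y + 2*z)) dx ∧ dy + (-3*x*z) dx ∧ dz + (z*(y - z)) dy ∧ dz.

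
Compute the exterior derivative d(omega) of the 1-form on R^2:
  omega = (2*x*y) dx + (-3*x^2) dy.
d(omega) = (-8*x) dx ∧ dy

For a 1-form omega = sum_i f_i dx_i, the exterior derivative is
  d(omega) = sum_{i < j} (∂f_j/∂x_i - ∂f_i/∂x_j) dx_i ∧ dx_j.
  coefficient of dx ∧ dy: ∂f_2/∂x - ∂f_1/∂y = ∂(-3*x^2)/∂x - ∂(2*x*y)/∂y = -8*x
Assembling: d(omega) = (-8*x) dx ∧ dy.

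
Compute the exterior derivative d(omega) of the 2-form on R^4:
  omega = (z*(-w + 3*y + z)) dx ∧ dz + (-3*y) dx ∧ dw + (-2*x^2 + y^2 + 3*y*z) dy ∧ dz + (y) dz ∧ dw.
d(omega) = (-4*x - 3*z) dx ∧ dy ∧ dz + (-z) dx ∧ dz ∧ dw + (3) dx ∧ dy ∧ dw + (1) dy ∧ dz ∧ dw

For a 2-form omega = sum_{i<j} g_{ij} dx_i ∧ dx_j, the exterior derivative is
  d(omega) = sum_{i<j} d(g_{ij}) ∧ dx_i ∧ dx_j = sum_{i<j, k} (∂g_{ij}/∂x_k) dx_k ∧ dx_i ∧ dx_j.
Expand each term, using dx_k ∧ dx_i ∧ dx_j = sgn(permutation) dx_{(a)} ∧ dx_{(b)} ∧ dx_{(c)} with (a < b < c) sorted:
  d(z*(-w + 3*y + z)) includes (∂/∂y)(z*(-w + 3*y + z)) dy = (3*z) dy, which multiplied by dx ∧ dz gives (-3*z) dx ∧ dy ∧ dz
  d(z*(-w + 3*y + z)) includes (∂/∂w)(z*(-w + 3*y + z)) dw = (-z) dw, which multiplied by dx ∧ dz gives (-z) dx ∧ dz ∧ dw
  d(-3*y) includes (∂/∂y)(-3*y) dy = (-3) dy, which multiplied by dx ∧ dw gives (3) dx ∧ dy ∧ dw
  d(-2*x^2 + y^2 + 3*y*z) includes (∂/∂x)(-2*x^2 + y^2 + 3*y*z) dx = (-4*x) dx, which multiplied by dy ∧ dz gives (-4*x) dx ∧ dy ∧ dz
  d(y) includes (∂/∂y)(y) dy = (1) dy, which multiplied by dz ∧ dw gives (1) dy ∧ dz ∧ dw
Collecting like 3-forms: d(omega) = (-4*x - 3*z) dx ∧ dy ∧ dz + (-z) dx ∧ dz ∧ dw + (3) dx ∧ dy ∧ dw + (1) dy ∧ dz ∧ dw.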